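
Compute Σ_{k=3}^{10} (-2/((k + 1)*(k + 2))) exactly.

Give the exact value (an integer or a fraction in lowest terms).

Ratio r(k) = (k + 1)/(k + 3).
Gosper form: A/B · C(k+1)/C(k) with A=k + 1, B=k + 3, C=1.
Solve (k + 1)·f(k+1) − (k + 2)·f(k) = 1.
d = 1 from the (1,1,0) case.
Coefficient equations give f(k) = k.
Then R = B(k−1)f/C = k*(k + 2), so s_k = R(k)·t_k = -2*k/(k + 1).
Verify: -2/(k**2 + 3*k + 2) matches t_k.
Sum = s_(11) − s_(3); s_(11) = -11/6, s_(3) = -3/2 ⇒ -1/3.

Σ = -1/3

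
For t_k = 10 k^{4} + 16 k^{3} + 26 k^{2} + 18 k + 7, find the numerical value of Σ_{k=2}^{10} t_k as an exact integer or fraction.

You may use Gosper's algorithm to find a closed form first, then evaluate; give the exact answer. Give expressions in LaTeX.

Σ = 312723

The ratio is (10*k**4 + 56*k**3 + 134*k**2 + 158*k + 77)/(10*k**4 + 16*k**3 + 26*k**2 + 18*k + 7).
Gosper form: A/B · C(k+1)/C(k) with A=1, B=1, C=k**4 + 8*k**3/5 + 13*k**2/5 + 9*k/5 + 7/10.
Need (1)·f(k+1) − (1)·f(k) = k**4 + 8*k**3/5 + 13*k**2/5 + 9*k/5 + 7/10.
Degrees (0,0,4) ⇒ d ≤ 5.
Match coefficients ⇒ f(k) = k*(2*k**4 - k**3 + 4*k**2 + 2)/10.
Get s_k = R·t_k = k*(2*k**4 - k**3 + 4*k**2 + 2) with R(k) = B(k−1)f(k)/C(k) = k*(2*k**4 - k**3 + 4*k**2 + 2)/(10*k**4 + 16*k**3 + 26*k**2 + 18*k + 7).
Verify: 10*k**4 + 16*k**3 + 26*k**2 + 18*k + 7 matches t_k.
Telescoping: Σ = s_(11) − s_(2) = 312807 − (84) = 312723.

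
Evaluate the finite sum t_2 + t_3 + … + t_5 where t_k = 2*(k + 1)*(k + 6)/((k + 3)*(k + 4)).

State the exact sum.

r(k) = (k + 2)*(k + 3)*(k + 7)/((k + 1)*(k + 5)*(k + 6)) after simplifying.
Normal form (A,B,C) = (k + 3, k + 5, k**2 + 7*k + 6).
Need (k + 3)·f(k+1) − (k + 4)·f(k) = k**2 + 7*k + 6.
deg f ≤ 2 (via 1,1,2).
A polynomial solution: f(k) = k*(k + 1).
R(k) = B(k−1)·f(k)/C(k) = k*(k + 4)/(k + 6); s_k = R·t_k = 2*k*(k + 1)/(k + 3).
Verify: 2*(k**2 + 7*k + 6)/(k**2 + 7*k + 12) matches t_k.
Σ_(k=2)^(5) t_k = s_(6) − s_(2) = 28/3 − (12/5) = 104/15.

Σ = 104/15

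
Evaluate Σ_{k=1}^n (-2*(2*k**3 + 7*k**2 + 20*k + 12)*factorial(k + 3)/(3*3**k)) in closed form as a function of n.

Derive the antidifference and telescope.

The ratio is (2*k**4 + 21*k**3 + 92*k**2 + 201*k + 164)/(3*(2*k**3 + 7*k**2 + 20*k + 12)).
Gosper form: A/B · C(k+1)/C(k) with A=k/3 + 4/3, B=1, C=k**3 + 7*k**2/2 + 10*k + 6.
Set up (k/3 + 4/3)·f(k+1) − (1)·f(k) − (k**3 + 7*k**2/2 + 10*k + 6) = 0.
deg f ≤ 2 (via 1,0,3).
Coefficient equations give f(k) = 3*k*(2*k + 1)/2.
Then R = B(k−1)f/C = 3*k*(2*k + 1)/(2*k**3 + 7*k**2 + 20*k + 12), so s_k = R(k)·t_k = -2*k*(2*k + 1)*factorial(k + 3)/3**k.
s_(k+1) − s_k = -2*(2*k**3 + 7*k**2 + 20*k + 12)*factorial(k + 3)/(3*3**k) = t_k.
Telescope: S(n) = s_(n+1) − s_(1) = -2*3**(-n - 1)*(n + 1)*(2*n + 3)*factorial(n + 4) − (-48) = (144*3**n - 4*n**6*factorial(n) - 50*n**5*factorial(n) - 246*n**4*factorial(n) - 610*n**3*factorial(n) - 806*n**2*factorial(n) - 540*n*factorial(n) - 144*factorial(n))/(3*3**n).

S(n) = (144*3**n - 4*n**6*factorial(n) - 50*n**5*factorial(n) - 246*n**4*factorial(n) - 610*n**3*factorial(n) - 806*n**2*factorial(n) - 540*n*factorial(n) - 144*factorial(n))/(3*3**n)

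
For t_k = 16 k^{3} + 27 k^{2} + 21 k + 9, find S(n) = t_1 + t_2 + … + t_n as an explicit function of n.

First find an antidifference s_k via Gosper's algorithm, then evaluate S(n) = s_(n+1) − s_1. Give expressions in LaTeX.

S(n) = n \left(4 n^{3} + 17 n^{2} + 28 n + 24\right)

Step 1: r(k) = (16*k**3 + 75*k**2 + 123*k + 73)/(16*k**3 + 27*k**2 + 21*k + 9).
A = 1, B = 1, C = k**3 + 27*k**2/16 + 21*k/16 + 9/16.
Need (1)·f(k+1) − (1)·f(k) = k**3 + 27*k**2/16 + 21*k/16 + 9/16.
Bound: deg f ≤ 4.
A polynomial solution: f(k) = k*(4*k**3 + k**2 + k + 3)/16.
Get s_k = R·t_k = k*(4*k**3 + k**2 + k + 3) with R(k) = B(k−1)f(k)/C(k) = k*(4*k**3 + k**2 + k + 3)/(16*k**3 + 27*k**2 + 21*k + 9).
Verify: 16*k**3 + 27*k**2 + 21*k + 9 matches t_k.
Telescope: S(n) = s_(n+1) − s_(1) = 4*n**4 + 17*n**3 + 28*n**2 + 24*n + 9 − (9) = n*(4*n**3 + 17*n**2 + 28*n + 24).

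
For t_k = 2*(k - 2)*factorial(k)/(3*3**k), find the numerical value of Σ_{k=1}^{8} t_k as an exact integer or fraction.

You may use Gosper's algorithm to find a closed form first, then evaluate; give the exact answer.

The ratio is (k**2 - 1)/(3*(k - 2)).
Normal form (A,B,C) = (k/3 + 1/3, 1, k - 2).
Need (k/3 + 1/3)·f(k+1) − (1)·f(k) = k - 2.
d = 0 from the (1,0,1) case.
Match coefficients ⇒ f(k) = 3.
Then R = B(k−1)f/C = 3/(k - 2), so s_k = R(k)·t_k = 2*factorial(k)/3**k.
Verify: 2*(k - 2)*factorial(k)/(3*3**k) matches t_k.
Σ_(k=1)^(8) t_k = s_(9) − s_(1) = 8960/243 − (2/3) = 8798/243.

Σ = 8798/243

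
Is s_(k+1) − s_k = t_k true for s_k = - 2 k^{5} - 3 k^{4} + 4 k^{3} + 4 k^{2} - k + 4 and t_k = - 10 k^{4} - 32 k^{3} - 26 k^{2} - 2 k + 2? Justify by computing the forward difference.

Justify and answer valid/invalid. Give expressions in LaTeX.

s_(k+1) = -2*k**5 - 13*k**4 - 28*k**3 - 22*k**2 - 3*k + 6
s_(k+1) − s_k = -10*k**4 - 32*k**3 - 26*k**2 - 2*k + 2
(s_(k+1) − s_k) − t_k = 0

Valid: the claim telescopes to t_k.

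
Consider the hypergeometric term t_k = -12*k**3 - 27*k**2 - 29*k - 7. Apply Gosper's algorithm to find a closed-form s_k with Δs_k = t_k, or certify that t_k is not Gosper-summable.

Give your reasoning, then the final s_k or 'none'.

s_k = k*(-3*k**3 - 3*k**2 - 4*k + 3)

Ratio r(k) = (12*k**3 + 63*k**2 + 119*k + 75)/(12*k**3 + 27*k**2 + 29*k + 7).
So A=1 and B=1, with C=k**3 + 9*k**2/4 + 29*k/12 + 7/12.
f must satisfy (1)·f(k+1) − (1)·f(k) = k**3 + 9*k**2/4 + 29*k/12 + 7/12.
d = 4 from the (0,0,3) case.
Solving with deg f ≤ 4: f(k) = k*(3*k**3 + 3*k**2 + 4*k - 3)/12.
R(k) = B(k−1)·f(k)/C(k) = k*(3*k**3 + 3*k**2 + 4*k - 3)/(12*k**3 + 27*k**2 + 29*k + 7); s_k = R·t_k = k*(-3*k**3 - 3*k**2 - 4*k + 3).
Check: Δs_k = -12*k**3 - 27*k**2 - 29*k - 7. ✓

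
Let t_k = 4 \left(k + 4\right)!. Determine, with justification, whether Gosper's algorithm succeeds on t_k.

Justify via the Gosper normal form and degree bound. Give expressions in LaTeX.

No; the degree bound rules out any f.

r(k) = k + 5 after simplifying.
So A=k + 5 and B=1, with C=1.
Solve (k + 5)·f(k+1) − (1)·f(k) = 1.
From deg A=1, deg B=0, deg C=0: d=-1.
d = -1 < 0 ⇒ no nonzero polynomial f; not summable.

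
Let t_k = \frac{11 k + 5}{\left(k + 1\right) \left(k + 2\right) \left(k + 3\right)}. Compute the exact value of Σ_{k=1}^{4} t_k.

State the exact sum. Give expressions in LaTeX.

Compute t_(k+1)/t_k: get (k + 1)*(11*k + 16)/((k + 4)*(11*k + 5)).
Gosper form: A/B · C(k+1)/C(k) with A=k + 1, B=k + 4, C=k + 5/11.
f must satisfy (k + 1)·f(k+1) − (k + 3)·f(k) = k + 5/11.
Bound: deg f ≤ 2.
A polynomial solution: f(k) = k*(4*k + 1)/11.
Get s_k = R·t_k = k*(4*k + 1)/((k + 1)*(k + 2)) with R(k) = B(k−1)f(k)/C(k) = k*(k + 3)*(4*k + 1)/(11*k + 5).
Δs = (11*k + 5)/(k**3 + 6*k**2 + 11*k + 6), as required.
Sum = s_(5) − s_(1); s_(5) = 5/2, s_(1) = 5/6 ⇒ 5/3.

Σ = 5/3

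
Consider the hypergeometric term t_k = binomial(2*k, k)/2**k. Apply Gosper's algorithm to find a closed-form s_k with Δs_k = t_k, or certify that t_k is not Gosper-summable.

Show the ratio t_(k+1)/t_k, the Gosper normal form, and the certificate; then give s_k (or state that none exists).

Step 1: r(k) = (2*k + 1)/(k + 1).
Gosper form: A/B · C(k+1)/C(k) with A=2*k + 1, B=k + 1, C=1.
f must satisfy (2*k + 1)·f(k+1) − (k)·f(k) = 1.
Bound: deg f ≤ -1.
d = -1 < 0 ⇒ no nonzero polynomial f; not summable.

none (Gosper's algorithm certifies no s_k)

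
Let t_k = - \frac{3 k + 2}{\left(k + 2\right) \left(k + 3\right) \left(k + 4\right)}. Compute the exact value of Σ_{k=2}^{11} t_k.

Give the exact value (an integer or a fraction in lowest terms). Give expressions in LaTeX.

Step 1: r(k) = (k + 2)*(3*k + 5)/((k + 5)*(3*k + 2)).
Normal form (A,B,C) = (k + 2, k + 5, k + 2/3).
Set up (k + 2)·f(k+1) − (k + 4)·f(k) − (k + 2/3) = 0.
Degrees (1,1,1) ⇒ d ≤ 2.
Coefficient equations give f(k) = k*(2*k + 1)/9.
Get s_k = R·t_k = k*(-2*k - 1)/(3*(k + 2)*(k + 3)) with R(k) = B(k−1)f(k)/C(k) = k*(k + 4)*(2*k + 1)/(3*(3*k + 2)).
Check: Δs_k = (-3*k - 2)/(k**3 + 9*k**2 + 26*k + 24). ✓
Evaluate s at k=12 and k=2: -10/21 and -1/6; difference -13/42.

Σ = -13/42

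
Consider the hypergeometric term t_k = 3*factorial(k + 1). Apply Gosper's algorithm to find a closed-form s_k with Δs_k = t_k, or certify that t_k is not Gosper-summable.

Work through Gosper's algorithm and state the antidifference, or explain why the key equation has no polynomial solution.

The ratio is k + 2.
A = k + 2, B = 1, C = 1.
Key eq: (k + 2)·f(k+1) = (1)·f(k) + (1).
deg f ≤ -1 (via 1,0,0).
Negative degree bound (-1): no f exists, t_k not Gosper-summable.

none (Gosper's algorithm certifies no s_k)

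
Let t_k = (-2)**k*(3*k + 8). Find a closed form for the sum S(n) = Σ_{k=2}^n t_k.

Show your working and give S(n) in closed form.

The ratio is 2*(-3*k - 11)/(3*k + 8).
Factor: A=-2; B=1; C=k + 8/3.
f must satisfy (-2)·f(k+1) − (1)·f(k) = k + 8/3.
deg f ≤ 1 (via 0,0,1).
Coefficient equations give f(k) = -(k + 2)/3.
Certificate R = B(k−1)f/C = -(k + 2)/(3*k + 8) gives s_k = (-2)**k*(-k - 2).
Check: Δs_k = (-2)**k*(3*k + 8). ✓
Telescope: S(n) = s_(n+1) − s_(2) = 2*(-2)**n*(n + 3) − (-16) = 2*(-2)**n*n + 6*(-2)**n + 16.

S(n) = 2*(-2)**n*n + 6*(-2)**n + 16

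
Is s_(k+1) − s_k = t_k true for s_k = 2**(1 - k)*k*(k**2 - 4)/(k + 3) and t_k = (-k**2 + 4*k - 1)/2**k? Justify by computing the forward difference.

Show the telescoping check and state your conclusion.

Invalid: residual (k**3 + k**2 - 15*k + 3)/(2**k*(k**2 + 7*k + 12)) ≠ 0.

s_(k+1) = (k + 1)*((k + 1)**2 - 4)/(2**k*(k + 4))
s_(k+1) − s_k = (-k**4 - 2*k**3 + 16*k**2 + 26*k - 9)/(2**k*(k**2 + 7*k + 12))
(s_(k+1) − s_k) − t_k = (k**3 + k**2 - 15*k + 3)/(2**k*(k**2 + 7*k + 12))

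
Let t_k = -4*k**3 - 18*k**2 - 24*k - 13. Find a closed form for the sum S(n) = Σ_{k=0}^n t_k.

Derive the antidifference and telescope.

r(k) = (4*k**3 + 30*k**2 + 72*k + 59)/(4*k**3 + 18*k**2 + 24*k + 13) after simplifying.
Factor: A=1; B=1; C=k**3 + 9*k**2/2 + 6*k + 13/4.
Need (1)·f(k+1) − (1)·f(k) = k**3 + 9*k**2/2 + 6*k + 13/4.
deg f ≤ 4 (via 0,0,3).
Solving with deg f ≤ 4: f(k) = k*(k**3 + 4*k**2 + 4*k + 4)/4.
Then R = B(k−1)f/C = k*(k**3 + 4*k**2 + 4*k + 4)/(4*k**3 + 18*k**2 + 24*k + 13), so s_k = R(k)·t_k = k*(-k**3 - 4*k**2 - 4*k - 4).
s_(k+1) − s_k = -4*k**3 - 18*k**2 - 24*k - 13 = t_k.
s_(n+1) = -n**4 - 8*n**3 - 22*n**2 - 28*n - 13 and s_(0) = 0, so S(n) = -n**4 - 8*n**3 - 22*n**2 - 28*n - 13.

S(n) = -n**4 - 8*n**3 - 22*n**2 - 28*n - 13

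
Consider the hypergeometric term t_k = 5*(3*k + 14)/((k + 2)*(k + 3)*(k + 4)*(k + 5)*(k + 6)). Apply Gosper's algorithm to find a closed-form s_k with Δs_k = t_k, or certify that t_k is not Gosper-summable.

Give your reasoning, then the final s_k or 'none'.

s_k = k*(k**2 + 10*k + 31)/(6*(k**3 + 10*k**2 + 31*k + 30))

Ratio r(k) = (k + 2)*(3*k + 17)/((k + 7)*(3*k + 14)).
A = k + 2, B = k + 7, C = k + 14/3.
Key eq: (k + 2)·f(k+1) = (k + 6)·f(k) + (k + 14/3).
Degrees (1,1,1) ⇒ d ≤ 4.
Solve for f: f(k) = k*(k + 4)*(k**2 + 10*k + 31)/90 (degree 4 ≤ 4).
R(k) = B(k−1)·f(k)/C(k) = k*(k + 4)*(k + 6)*(k**2 + 10*k + 31)/(30*(3*k + 14)); s_k = R·t_k = k*(k**2 + 10*k + 31)/(6*(k**3 + 10*k**2 + 31*k + 30)).
Check: Δs_k = 5*(3*k + 14)/(k**5 + 20*k**4 + 155*k**3 + 580*k**2 + 1044*k + 720). ✓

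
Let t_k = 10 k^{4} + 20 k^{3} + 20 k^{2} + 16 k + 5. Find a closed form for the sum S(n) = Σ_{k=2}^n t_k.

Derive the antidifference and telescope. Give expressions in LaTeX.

The ratio is (10*k**4 + 60*k**3 + 140*k**2 + 156*k + 71)/(10*k**4 + 20*k**3 + 20*k**2 + 16*k + 5).
Factor: A=1; B=1; C=k**4 + 2*k**3 + 2*k**2 + 8*k/5 + 1/2.
Set up (1)·f(k+1) − (1)·f(k) − (k**4 + 2*k**3 + 2*k**2 + 8*k/5 + 1/2) = 0.
d = 5 from the (0,0,4) case.
Solve for f: f(k) = k**2*(2*k**3 + 3)/10 (degree 5 ≤ 5).
Then R = B(k−1)f/C = k**2*(2*k**3 + 3)/(10*k**4 + 20*k**3 + 20*k**2 + 16*k + 5), so s_k = R(k)·t_k = k**2*(2*k**3 + 3).
Check: Δs_k = 10*k**4 + 20*k**3 + 20*k**2 + 16*k + 5. ✓
Evaluate: s_(n+1) = 2*n**5 + 10*n**4 + 20*n**3 + 23*n**2 + 16*n + 5; subtract s_(2) = 76 ⇒ S(n) = 2*n**5 + 10*n**4 + 20*n**3 + 23*n**2 + 16*n - 71.

S(n) = 2 n^{5} + 10 n^{4} + 20 n^{3} + 23 n^{2} + 16 n - 71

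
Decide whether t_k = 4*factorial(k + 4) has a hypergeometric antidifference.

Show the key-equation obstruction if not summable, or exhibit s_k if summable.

No — negative degree bound, so no certificate f.

Ratio r(k) = k + 5.
A = k + 5, B = 1, C = 1.
Need (k + 5)·f(k+1) − (1)·f(k) = 1.
Degrees (1,0,0) ⇒ d ≤ -1.
Bound -1 < 0, so the key equation has no polynomial solution.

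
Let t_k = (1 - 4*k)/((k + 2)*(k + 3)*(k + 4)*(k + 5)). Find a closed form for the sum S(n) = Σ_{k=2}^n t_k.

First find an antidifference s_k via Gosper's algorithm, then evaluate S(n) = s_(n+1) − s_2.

S(n) = (-n**3 - 12*n**2 + n + 12)/(24*(n**3 + 12*n**2 + 47*n + 60))

Compute t_(k+1)/t_k: get (k + 2)*(4*k + 3)/((k + 6)*(4*k - 1)).
Factor: A=k + 2; B=k + 6; C=k - 1/4.
f must satisfy (k + 2)·f(k+1) − (k + 5)·f(k) = k - 1/4.
Degrees (1,1,1) ⇒ d ≤ 3.
Solve for f: f(k) = k*(k - 2)*(k + 11)/96 (degree 3 ≤ 3).
Get s_k = R·t_k = k*(-k**2 - 9*k + 22)/(24*(k + 2)*(k + 3)*(k + 4)) with R(k) = B(k−1)f(k)/C(k) = k*(k - 2)*(k + 5)*(k + 11)/(24*(4*k - 1)).
Check: Δs_k = (1 - 4*k)/(k**4 + 14*k**3 + 71*k**2 + 154*k + 120). ✓
Evaluate: s_(n+1) = (-n**3 - 12*n**2 + n + 12)/(24*(n**3 + 12*n**2 + 47*n + 60)); subtract s_(2) = 0 ⇒ S(n) = (-n**3 - 12*n**2 + n + 12)/(24*(n**3 + 12*n**2 + 47*n + 60)).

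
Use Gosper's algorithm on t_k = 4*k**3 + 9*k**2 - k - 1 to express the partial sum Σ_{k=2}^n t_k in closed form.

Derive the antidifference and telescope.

t_(k+1)/t_k = (4*k**3 + 21*k**2 + 29*k + 11)/(4*k**3 + 9*k**2 - k - 1).
So A=1 and B=1, with C=k**3 + 9*k**2/4 - k/4 - 1/4.
f must satisfy (1)·f(k+1) − (1)·f(k) = k**3 + 9*k**2/4 - k/4 - 1/4.
d = 4 from the (0,0,3) case.
Match coefficients ⇒ f(k) = k*(k**3 + k**2 - 4*k + 1)/4.
Then R = B(k−1)f/C = k*(k**3 + k**2 - 4*k + 1)/(4*k**3 + 9*k**2 - k - 1), so s_k = R(k)·t_k = k*(k**3 + k**2 - 4*k + 1).
s_(k+1) − s_k = 4*k**3 + 9*k**2 - k - 1 = t_k.
Σ_(k=2)^n t_k = s_(n+1) − s_(2) = (n**4 + 5*n**3 + 5*n**2 - 1) − (10), i.e. n**4 + 5*n**3 + 5*n**2 - 11.

S(n) = n**4 + 5*n**3 + 5*n**2 - 11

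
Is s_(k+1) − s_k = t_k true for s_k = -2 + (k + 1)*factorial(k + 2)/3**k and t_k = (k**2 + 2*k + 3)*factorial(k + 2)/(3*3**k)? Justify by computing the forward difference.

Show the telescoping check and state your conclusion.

s_(k+1) = 3**(-k - 1)*(k + 2)*factorial(k + 3) - 2
s_(k+1) − s_k = (k**2 + 2*k + 3)*factorial(k + 2)/(3*3**k)
(s_(k+1) − s_k) − t_k = 0

Valid — Δs_k = t_k.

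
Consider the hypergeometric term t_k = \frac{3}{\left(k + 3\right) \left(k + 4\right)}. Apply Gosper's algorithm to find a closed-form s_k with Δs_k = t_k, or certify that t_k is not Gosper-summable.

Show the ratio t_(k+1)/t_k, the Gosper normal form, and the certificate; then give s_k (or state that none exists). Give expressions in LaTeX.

r(k) = (k + 3)/(k + 5) after simplifying.
A = k + 3, B = k + 5, C = 1.
Solve (k + 3)·f(k+1) − (k + 4)·f(k) = 1.
deg f ≤ 1 (via 1,1,0).
Match coefficients ⇒ f(k) = k/3.
So s_k = (B(k−1)f/C)·t_k = (k*(k + 4)/3)·t_k = k/(k + 3).
Δs = 3/(k**2 + 7*k + 12), as required.

s_k = \frac{k}{k + 3}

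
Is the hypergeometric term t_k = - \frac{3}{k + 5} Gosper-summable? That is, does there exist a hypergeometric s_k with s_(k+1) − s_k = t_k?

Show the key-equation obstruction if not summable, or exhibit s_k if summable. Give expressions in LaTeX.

No. Not Gosper-summable.

Ratio r(k) = (k + 5)/(k + 6).
Factor: A=k + 5; B=k + 6; C=1.
Need (k + 5)·f(k+1) − (k + 5)·f(k) = 1.
From deg A=1, deg B=1, deg C=0: d=0.
Generic f = c0 gives residual -1; -1 = 0 cannot hold, so t_k is not Gosper-summable.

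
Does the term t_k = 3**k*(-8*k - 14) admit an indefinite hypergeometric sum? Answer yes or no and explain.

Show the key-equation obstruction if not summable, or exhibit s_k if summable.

Compute t_(k+1)/t_k: get 3*(4*k + 11)/(4*k + 7).
Take A(k)=3, B(k)=1, C(k)=k + 7/4.
Solve (3)·f(k+1) − (1)·f(k) = k + 7/4.
Bound: deg f ≤ 1.
Solving with deg f ≤ 1: f(k) = (4*k + 1)/8.
R(k) = B(k−1)·f(k)/C(k) = (4*k + 1)/(2*(4*k + 7)); s_k = R·t_k = 3**k*(-4*k - 1).
Check: Δs_k = 3**k*(-8*k - 14). ✓

Yes. s_k = 3**k*(-4*k - 1).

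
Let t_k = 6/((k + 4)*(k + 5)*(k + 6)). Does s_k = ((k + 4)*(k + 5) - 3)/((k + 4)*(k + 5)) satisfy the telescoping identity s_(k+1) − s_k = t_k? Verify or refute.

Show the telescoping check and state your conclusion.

valid (s_(k+1) − s_k reduces to t_k)

s_(k+1) = ((k + 5)*(k + 6) - 3)/((k + 5)*(k + 6))
s_(k+1) − s_k = 6/(k**3 + 15*k**2 + 74*k + 120)
(s_(k+1) − s_k) − t_k = 0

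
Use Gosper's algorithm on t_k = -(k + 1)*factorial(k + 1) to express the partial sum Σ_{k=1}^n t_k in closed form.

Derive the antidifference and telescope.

S(n) = 2 - factorial(n + 2)

Ratio r(k) = (k + 2)**2/(k + 1).
Take A(k)=k + 2, B(k)=1, C(k)=k + 1.
Solve (k + 2)·f(k+1) − (1)·f(k) = k + 1.
Degrees (1,0,1) ⇒ d ≤ 0.
Coefficient equations give f(k) = 1.
Certificate R = B(k−1)f/C = 1/(k + 1) gives s_k = -factorial(k + 1).
Verify: -(k + 1)*factorial(k + 1) matches t_k.
Telescope: S(n) = s_(n+1) − s_(1) = -factorial(n + 2) − (-2) = 2 - factorial(n + 2).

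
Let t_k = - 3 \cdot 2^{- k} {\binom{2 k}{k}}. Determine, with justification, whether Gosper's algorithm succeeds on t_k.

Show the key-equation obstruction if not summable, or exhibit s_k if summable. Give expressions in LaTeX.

No — t_k has no hypergeometric antidifference.

r(k) = (2*k + 1)/(k + 1) after simplifying.
Gosper form: A/B · C(k+1)/C(k) with A=2*k + 1, B=k + 1, C=1.
Key eq: (2*k + 1)·f(k+1) = (k)·f(k) + (1).
Bound: deg f ≤ -1.
d = -1 < 0 ⇒ no nonzero polynomial f; not summable.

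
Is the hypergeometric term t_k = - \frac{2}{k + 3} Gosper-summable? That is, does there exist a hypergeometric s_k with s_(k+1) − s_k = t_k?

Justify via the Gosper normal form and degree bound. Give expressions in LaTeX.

No; the coefficient equations for f are inconsistent.

Step 1: r(k) = (k + 3)/(k + 4).
Normal form (A,B,C) = (k + 3, k + 4, 1).
Key eq: (k + 3)·f(k+1) = (k + 3)·f(k) + (1).
From deg A=1, deg B=1, deg C=0: d=0.
Write f(k) = c0. Then LHS − RHS = -1, requiring -1 = 0: contradictory. No certificate.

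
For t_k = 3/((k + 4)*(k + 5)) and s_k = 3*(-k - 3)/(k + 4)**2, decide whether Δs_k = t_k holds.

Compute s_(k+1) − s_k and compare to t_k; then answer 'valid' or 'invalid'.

Invalid: residual 3*(-2*k - 9)/(k**4 + 18*k**3 + 121*k**2 + 360*k + 400) ≠ 0.

s_(k+1) = 3*(-k - 4)/(k + 5)**2
s_(k+1) − s_k = 3*(k**2 + 7*k + 11)/(k**4 + 18*k**3 + 121*k**2 + 360*k + 400)
(s_(k+1) − s_k) − t_k = 3*(-2*k - 9)/(k**4 + 18*k**3 + 121*k**2 + 360*k + 400)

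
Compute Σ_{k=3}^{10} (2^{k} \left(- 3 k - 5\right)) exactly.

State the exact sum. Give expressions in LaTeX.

Step 1: r(k) = 2*(3*k + 8)/(3*k + 5).
Take A(k)=2, B(k)=1, C(k)=k + 5/3.
f must satisfy (2)·f(k+1) − (1)·f(k) = k + 5/3.
Bound: deg f ≤ 1.
Solving with deg f ≤ 1: f(k) = (3*k - 1)/3.
So s_k = (B(k−1)f/C)·t_k = ((3*k - 1)/(3*k + 5))·t_k = 2**k*(1 - 3*k).
Verify: 2**k*(-3*k - 5) matches t_k.
Sum = s_(11) − s_(3); s_(11) = -65536, s_(3) = -64 ⇒ -65472.

Σ = -65472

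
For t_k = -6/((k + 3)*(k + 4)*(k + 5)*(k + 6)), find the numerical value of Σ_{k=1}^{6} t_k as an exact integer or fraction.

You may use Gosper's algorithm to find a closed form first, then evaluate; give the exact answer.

Σ = -1/66

The ratio is (k + 3)/(k + 7).
Take A(k)=k + 3, B(k)=k + 7, C(k)=1.
Solve (k + 3)·f(k+1) − (k + 6)·f(k) = 1.
From deg A=1, deg B=1, deg C=0: d=3.
Solving with deg f ≤ 3: f(k) = k*(k**2 + 12*k + 47)/180.
Get s_k = R·t_k = k*(-k**2 - 12*k - 47)/(30*(k + 3)*(k + 4)*(k + 5)) with R(k) = B(k−1)f(k)/C(k) = k*(k + 6)*(k**2 + 12*k + 47)/180.
Check: Δs_k = -6/(k**4 + 18*k**3 + 119*k**2 + 342*k + 360). ✓
Sum = s_(7) − s_(1); s_(7) = -7/220, s_(1) = -1/60 ⇒ -1/66.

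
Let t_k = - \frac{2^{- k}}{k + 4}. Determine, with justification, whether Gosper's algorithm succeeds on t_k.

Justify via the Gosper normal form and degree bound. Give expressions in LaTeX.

No; the degree bound rules out any f.

The ratio is (k + 4)/(2*(k + 5)).
Normal form (A,B,C) = (k/2 + 2, k + 5, 1).
Need (k/2 + 2)·f(k+1) − (k + 4)·f(k) = 1.
From deg A=1, deg B=1, deg C=0: d=-1.
deg f ≤ -1 is impossible — no certificate.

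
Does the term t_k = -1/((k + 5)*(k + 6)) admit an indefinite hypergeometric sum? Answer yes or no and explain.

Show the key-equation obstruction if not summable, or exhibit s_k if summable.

Yes. s_k = -k/(5*k + 25).

The ratio is (k + 5)/(k + 7).
Factor: A=k + 5; B=k + 7; C=1.
Key eq: (k + 5)·f(k+1) = (k + 6)·f(k) + (1).
From deg A=1, deg B=1, deg C=0: d=1.
Match coefficients ⇒ f(k) = k/5.
Get s_k = R·t_k = -k/(5*k + 25) with R(k) = B(k−1)f(k)/C(k) = k*(k + 6)/5.
Δs = -1/(k**2 + 11*k + 30), as required.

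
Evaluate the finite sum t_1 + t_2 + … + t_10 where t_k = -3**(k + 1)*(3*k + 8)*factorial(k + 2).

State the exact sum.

t_(k+1)/t_k = 3*(k + 3)*(3*k + 11)/(3*k + 8).
Normal form (A,B,C) = (3*k + 9, 1, k + 8/3).
Solve (3*k + 9)·f(k+1) − (1)·f(k) = k + 8/3.
d = 0 from the (1,0,1) case.
Match coefficients ⇒ f(k) = 1/3.
R(k) = B(k−1)·f(k)/C(k) = 1/(3*k + 8); s_k = R·t_k = -3**(k + 1)*factorial(k + 2).
s_(k+1) − s_k = -3**(k + 1)*(3*k + 8)*factorial(k + 2) = t_k.
Telescoping: Σ = s_(11) − s_(1) = -3309294160972800 − (-54) = -3309294160972746.

Σ = -3309294160972746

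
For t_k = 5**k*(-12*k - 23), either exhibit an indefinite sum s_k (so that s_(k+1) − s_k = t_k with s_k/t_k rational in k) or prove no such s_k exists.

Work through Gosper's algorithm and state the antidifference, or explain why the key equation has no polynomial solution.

r(k) = 5*(12*k + 35)/(12*k + 23) after simplifying.
Take A(k)=5, B(k)=1, C(k)=k + 23/12.
Need (5)·f(k+1) − (1)·f(k) = k + 23/12.
Bound: deg f ≤ 1.
Coefficient equations give f(k) = (3*k + 2)/12.
Certificate R = B(k−1)f/C = (3*k + 2)/(12*k + 23) gives s_k = 5**k*(-3*k - 2).
s_(k+1) − s_k = 5**k*(-12*k - 23) = t_k.

s_k = 5**k*(-3*k - 2)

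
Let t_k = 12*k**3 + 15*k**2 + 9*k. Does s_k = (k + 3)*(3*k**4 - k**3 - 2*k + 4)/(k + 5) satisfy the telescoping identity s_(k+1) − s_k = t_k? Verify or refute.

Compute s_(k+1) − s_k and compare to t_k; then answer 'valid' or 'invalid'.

Invalid: residual 2*(-9*k**4 - 76*k**3 - 84*k**2 - 47*k + 4)/(k**2 + 11*k + 30) ≠ 0.

s_(k+1) = -(k + 4)*(2*k - 3*(k + 1)**4 + (k + 1)**3 - 2)/(k + 6)
s_(k+1) − s_k = (12*k**5 + 129*k**4 + 382*k**3 + 381*k**2 + 176*k + 8)/(k**2 + 11*k + 30)
(s_(k+1) − s_k) − t_k = 2*(-9*k**4 - 76*k**3 - 84*k**2 - 47*k + 4)/(k**2 + 11*k + 30)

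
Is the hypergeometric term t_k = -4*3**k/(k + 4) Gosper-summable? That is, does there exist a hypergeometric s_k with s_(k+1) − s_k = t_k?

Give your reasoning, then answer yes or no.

No — negative degree bound, so no certificate f.

r(k) = 3*(k + 4)/(k + 5) after simplifying.
So A=3*k + 12 and B=k + 5, with C=1.
Key eq: (3*k + 12)·f(k+1) = (k + 4)·f(k) + (1).
deg f ≤ -1 (via 1,1,0).
deg f ≤ -1 is impossible — no certificate.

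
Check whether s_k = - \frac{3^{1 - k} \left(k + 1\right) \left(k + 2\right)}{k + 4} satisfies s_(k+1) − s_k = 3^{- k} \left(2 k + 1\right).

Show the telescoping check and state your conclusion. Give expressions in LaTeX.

Invalid: residual \frac{2 \cdot 3^{- k} \left(- 2 k^{2} - 12 k - 7\right)}{k^{2} + 9 k + 20} ≠ 0.

s_(k+1) = -(k + 2)*(k + 3)/(3**k*(k + 5))
s_(k+1) − s_k = (2*k**3 + 15*k**2 + 25*k + 6)/(3**k*(k**2 + 9*k + 20))
(s_(k+1) − s_k) − t_k = 2*(-2*k**2 - 12*k - 7)/(3**k*(k**2 + 9*k + 20))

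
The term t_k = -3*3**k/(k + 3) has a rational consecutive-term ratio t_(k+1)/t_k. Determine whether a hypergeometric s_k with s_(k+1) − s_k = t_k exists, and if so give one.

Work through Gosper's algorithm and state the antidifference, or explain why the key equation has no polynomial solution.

no hypergeometric antidifference exists

r(k) = 3*(k + 3)/(k + 4) after simplifying.
Normal form (A,B,C) = (3*k + 9, k + 4, 1).
Key eq: (3*k + 9)·f(k+1) = (k + 3)·f(k) + (1).
Degrees (1,1,0) ⇒ d ≤ -1.
Negative degree bound (-1): no f exists, t_k not Gosper-summable.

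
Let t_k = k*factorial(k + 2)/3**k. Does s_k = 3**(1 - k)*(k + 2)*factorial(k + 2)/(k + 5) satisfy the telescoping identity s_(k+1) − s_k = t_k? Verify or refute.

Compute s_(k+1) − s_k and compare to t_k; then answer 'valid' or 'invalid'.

s_(k+1) = (k + 3)*factorial(k + 3)/(3**k*(k + 6))
s_(k+1) − s_k = (k**3 + 8*k**2 + 15*k + 9)*factorial(k + 2)/(3**k*(k + 5)*(k + 6))
(s_(k+1) − s_k) − t_k = -3**(1 - k)*(k**2 + 5*k - 3)*factorial(k + 2)/((k + 5)*(k + 6))

Invalid: residual -3**(1 - k)*(k**2 + 5*k - 3)*factorial(k + 2)/((k + 5)*(k + 6)) ≠ 0.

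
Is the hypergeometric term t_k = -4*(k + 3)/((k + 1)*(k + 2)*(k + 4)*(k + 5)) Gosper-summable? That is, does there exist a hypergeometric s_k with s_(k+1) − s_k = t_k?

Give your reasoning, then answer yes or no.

Step 1: r(k) = (k + 1)*(k + 4)**2/((k + 3)**2*(k + 6)).
Gosper form: A/B · C(k+1)/C(k) with A=k + 1, B=k + 6, C=k**2 + 6*k + 9.
Set up (k + 1)·f(k+1) − (k + 5)·f(k) − (k**2 + 6*k + 9) = 0.
From deg A=1, deg B=1, deg C=2: d=4.
Solve for f: f(k) = k*(k + 2)*(k + 3)*(k + 5)/8 (degree 4 ≤ 4).
Certificate R = B(k−1)f/C = k*(k + 2)*(k + 5)**2/(8*(k + 3)) gives s_k = k*(-k - 5)/(2*(k**2 + 5*k + 4)).
s_(k+1) − s_k = 4*(-k - 3)/(k**4 + 12*k**3 + 49*k**2 + 78*k + 40) = t_k.

Yes. s_k = k*(-k - 5)/(2*(k**2 + 5*k + 4)).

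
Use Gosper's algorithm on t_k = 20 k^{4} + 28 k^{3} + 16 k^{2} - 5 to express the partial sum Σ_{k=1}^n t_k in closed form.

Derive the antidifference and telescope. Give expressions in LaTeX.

Ratio r(k) = (20*k**4 + 108*k**3 + 220*k**2 + 196*k + 59)/(20*k**4 + 28*k**3 + 16*k**2 - 5).
A = 1, B = 1, C = k**4 + 7*k**3/5 + 4*k**2/5 - 1/4.
Need (1)·f(k+1) − (1)·f(k) = k**4 + 7*k**3/5 + 4*k**2/5 - 1/4.
Bound: deg f ≤ 5.
Coefficient equations give f(k) = k*(4*k**4 - 3*k**3 - 2*k**2 - k - 3)/20.
R(k) = B(k−1)·f(k)/C(k) = k*(4*k**4 - 3*k**3 - 2*k**2 - k - 3)/(20*k**4 + 28*k**3 + 16*k**2 - 5); s_k = R·t_k = k*(4*k**4 - 3*k**3 - 2*k**2 - k - 3).
Verify: 20*k**4 + 28*k**3 + 16*k**2 - 5 matches t_k.
s_(n+1) = 4*n**5 + 17*n**4 + 26*n**3 + 15*n**2 - 3*n - 5 and s_(1) = -5, so S(n) = n*(4*n**4 + 17*n**3 + 26*n**2 + 15*n - 3).

S(n) = n \left(4 n^{4} + 17 n^{3} + 26 n^{2} + 15 n - 3\right)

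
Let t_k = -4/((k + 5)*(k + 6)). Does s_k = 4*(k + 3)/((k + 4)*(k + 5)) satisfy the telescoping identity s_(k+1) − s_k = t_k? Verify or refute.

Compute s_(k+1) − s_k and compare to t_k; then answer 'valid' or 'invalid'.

s_(k+1) = 4*(k + 4)/((k + 5)*(k + 6))
s_(k+1) − s_k = 4*(-k - 2)/(k**3 + 15*k**2 + 74*k + 120)
(s_(k+1) − s_k) − t_k = 8/(k**3 + 15*k**2 + 74*k + 120)

Invalid: residual 8/(k**3 + 15*k**2 + 74*k + 120) ≠ 0.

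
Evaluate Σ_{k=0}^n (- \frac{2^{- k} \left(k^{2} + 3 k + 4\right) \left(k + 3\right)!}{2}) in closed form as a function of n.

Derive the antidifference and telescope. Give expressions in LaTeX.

S(n) = - 2^{- n - 1} \left(n + 1\right) \left(n + 4\right)!

Ratio r(k) = (k + 4)*(3*k + (k + 1)**2 + 7)/(2*(k**2 + 3*k + 4)).
Factor: A=k/2 + 2; B=1; C=k**2 + 3*k + 4.
Need (k/2 + 2)·f(k+1) − (1)·f(k) = k**2 + 3*k + 4.
From deg A=1, deg B=0, deg C=2: d=1.
Match coefficients ⇒ f(k) = 2*k.
So s_k = (B(k−1)f/C)·t_k = (2*k/(k**2 + 3*k + 4))·t_k = -k*factorial(k + 3)/2**k.
Δs = -(k**2 + 3*k + 4)*factorial(k + 3)/(2*2**k), as required.
Evaluate: s_(n+1) = -2**(-n - 1)*(n + 1)*factorial(n + 4); subtract s_(0) = 0 ⇒ S(n) = -2**(-n - 1)*(n + 1)*factorial(n + 4).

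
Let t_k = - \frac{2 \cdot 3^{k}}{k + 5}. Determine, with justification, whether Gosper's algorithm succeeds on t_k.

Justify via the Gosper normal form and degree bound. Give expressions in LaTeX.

No; the degree bound rules out any f.

r(k) = 3*(k + 5)/(k + 6) after simplifying.
Normal form (A,B,C) = (3*k + 15, k + 6, 1).
f must satisfy (3*k + 15)·f(k+1) − (k + 5)·f(k) = 1.
Bound: deg f ≤ -1.
Bound -1 < 0, so the key equation has no polynomial solution.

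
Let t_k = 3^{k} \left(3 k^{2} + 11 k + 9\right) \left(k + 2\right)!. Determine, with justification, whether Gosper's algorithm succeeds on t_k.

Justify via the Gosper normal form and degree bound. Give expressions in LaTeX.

Yes. s_k = 3^{k} k \left(k + 2\right)!.

r(k) = 3*(3*k**3 + 26*k**2 + 74*k + 69)/(3*k**2 + 11*k + 9) after simplifying.
Gosper form: A/B · C(k+1)/C(k) with A=3*k + 9, B=1, C=k**2 + 11*k/3 + 3.
Solve (3*k + 9)·f(k+1) − (1)·f(k) = k**2 + 11*k/3 + 3.
d = 1 from the (1,0,2) case.
Solve for f: f(k) = k/3 (degree 1 ≤ 1).
Then R = B(k−1)f/C = k/(3*k**2 + 11*k + 9), so s_k = R(k)·t_k = 3**k*k*factorial(k + 2).
s_(k+1) − s_k = 3**k*(3*k**2 + 11*k + 9)*factorial(k + 2) = t_k.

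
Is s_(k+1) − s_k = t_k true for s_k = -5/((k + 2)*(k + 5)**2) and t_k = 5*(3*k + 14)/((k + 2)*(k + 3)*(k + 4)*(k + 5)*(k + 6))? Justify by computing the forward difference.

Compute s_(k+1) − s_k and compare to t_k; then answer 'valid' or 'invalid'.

Invalid: residual 10*(-4*k**2 - 39*k - 94)/(k**7 + 31*k**6 + 405*k**5 + 2885*k**4 + 12074*k**3 + 29604*k**2 + 39240*k + 21600) ≠ 0.

s_(k+1) = -5/((k + 3)*(k + 6)**2)
s_(k+1) − s_k = -5/((k + 3)*(k + 6)**2) + 5/((k + 2)*(k + 5)**2)
(s_(k+1) − s_k) − t_k = 10*(-4*k**2 - 39*k - 94)/(k**7 + 31*k**6 + 405*k**5 + 2885*k**4 + 12074*k**3 + 29604*k**2 + 39240*k + 21600)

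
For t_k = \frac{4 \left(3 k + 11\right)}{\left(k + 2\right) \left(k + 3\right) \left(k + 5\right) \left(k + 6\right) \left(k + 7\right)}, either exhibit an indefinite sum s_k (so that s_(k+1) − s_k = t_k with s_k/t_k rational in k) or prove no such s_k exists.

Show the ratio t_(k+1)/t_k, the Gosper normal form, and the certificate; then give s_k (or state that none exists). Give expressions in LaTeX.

t_(k+1)/t_k = (k + 2)*(k + 5)*(3*k + 14)/((k + 4)*(k + 8)*(3*k + 11)).
A = k + 2, B = k + 8, C = k**2 + 23*k/3 + 44/3.
Set up (k + 2)·f(k+1) − (k + 7)·f(k) − (k**2 + 23*k/3 + 44/3) = 0.
d = 5 from the (1,1,2) case.
Solve for f: f(k) = k*(k + 3)*(k + 4)*(k**2 + 13*k + 52)/180 (degree 5 ≤ 5).
So s_k = (B(k−1)f/C)·t_k = (k*(k + 3)*(k + 7)*(k**2 + 13*k + 52)/(60*(3*k + 11)))·t_k = k*(k**2 + 13*k + 52)/(15*(k**3 + 13*k**2 + 52*k + 60)).
Check: Δs_k = 4*(3*k + 11)/(k**5 + 23*k**4 + 203*k**3 + 853*k**2 + 1692*k + 1260). ✓

s_k = \frac{k \left(k^{2} + 13 k + 52\right)}{15 \left(k^{3} + 13 k^{2} + 52 k + 60\right)}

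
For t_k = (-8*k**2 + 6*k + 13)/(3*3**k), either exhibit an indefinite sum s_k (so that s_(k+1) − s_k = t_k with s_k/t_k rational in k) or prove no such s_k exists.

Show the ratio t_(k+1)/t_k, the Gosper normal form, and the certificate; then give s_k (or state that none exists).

t_(k+1)/t_k = (8*k**2 + 10*k - 11)/(3*(8*k**2 - 6*k - 13)).
So A=1/3 and B=1, with C=k**2 - 3*k/4 - 13/8.
Solve (1/3)·f(k+1) − (1)·f(k) = k**2 - 3*k/4 - 13/8.
d = 2 from the (0,0,2) case.
Match coefficients ⇒ f(k) = -3*(4*k**2 + k - 4)/8.
R(k) = B(k−1)·f(k)/C(k) = -3*(4*k**2 + k - 4)/(8*k**2 - 6*k - 13); s_k = R·t_k = (4*k**2 + k - 4)/3**k.
Check: Δs_k = (-8*k**2 + 6*k + 13)/(3*3**k). ✓

s_k = (4*k**2 + k - 4)/3**k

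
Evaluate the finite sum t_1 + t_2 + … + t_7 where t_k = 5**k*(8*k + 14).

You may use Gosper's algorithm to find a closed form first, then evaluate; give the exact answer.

Σ = 6640610

r(k) = 5*(4*k + 11)/(4*k + 7) after simplifying.
Gosper form: A/B · C(k+1)/C(k) with A=5, B=1, C=k + 7/4.
Key eq: (5)·f(k+1) = (1)·f(k) + (k + 7/4).
deg f ≤ 1 (via 0,0,1).
Solving with deg f ≤ 1: f(k) = (2*k + 1)/8.
Get s_k = R·t_k = 5**k*(2*k + 1) with R(k) = B(k−1)f(k)/C(k) = (2*k + 1)/(2*(4*k + 7)).
Verify: 5**k*(8*k + 14) matches t_k.
Σ_(k=1)^(7) t_k = s_(8) − s_(1) = 6640625 − (15) = 6640610.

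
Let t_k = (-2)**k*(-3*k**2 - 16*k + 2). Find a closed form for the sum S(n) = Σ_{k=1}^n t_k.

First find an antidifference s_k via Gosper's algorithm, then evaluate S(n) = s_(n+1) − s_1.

r(k) = 2*(-3*k**2 - 22*k - 17)/(3*k**2 + 16*k - 2) after simplifying.
So A=-2 and B=1, with C=k**2 + 16*k/3 - 2/3.
Solve (-2)·f(k+1) − (1)·f(k) = k**2 + 16*k/3 - 2/3.
d = 2 from the (0,0,2) case.
Coefficient equations give f(k) = -(k**2 + 4*k - 4)/3.
So s_k = (B(k−1)f/C)·t_k = (-(k**2 + 4*k - 4)/(3*k**2 + 16*k - 2))·t_k = (-2)**k*(k**2 + 4*k - 4).
s_(k+1) − s_k = (-2)**k*(-3*k**2 - 16*k + 2) = t_k.
s_(n+1) = (-2)**(n + 1)*(n**2 + 6*n + 1) and s_(1) = -2, so S(n) = -2*(-2)**n*n**2 - 12*(-2)**n*n - 2*(-2)**n + 2.

S(n) = -2*(-2)**n*n**2 - 12*(-2)**n*n - 2*(-2)**n + 2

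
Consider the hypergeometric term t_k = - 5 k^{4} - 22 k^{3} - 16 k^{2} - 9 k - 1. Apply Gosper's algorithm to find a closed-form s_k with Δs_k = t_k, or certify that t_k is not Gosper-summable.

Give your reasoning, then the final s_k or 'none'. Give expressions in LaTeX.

s_k = k \left(- k^{4} - 3 k^{3} + 4 k^{2} - 2 k + 1\right)

Compute t_(k+1)/t_k: get (5*k**4 + 42*k**3 + 112*k**2 + 127*k + 53)/(5*k**4 + 22*k**3 + 16*k**2 + 9*k + 1).
Normal form (A,B,C) = (1, 1, k**4 + 22*k**3/5 + 16*k**2/5 + 9*k/5 + 1/5).
Set up (1)·f(k+1) − (1)·f(k) − (k**4 + 22*k**3/5 + 16*k**2/5 + 9*k/5 + 1/5) = 0.
Degrees (0,0,4) ⇒ d ≤ 5.
Solving with deg f ≤ 5: f(k) = k*(k**4 + 3*k**3 - 4*k**2 + 2*k - 1)/5.
Get s_k = R·t_k = k*(-k**4 - 3*k**3 + 4*k**2 - 2*k + 1) with R(k) = B(k−1)f(k)/C(k) = k*(k**4 + 3*k**3 - 4*k**2 + 2*k - 1)/(5*k**4 + 22*k**3 + 16*k**2 + 9*k + 1).
Δs = -5*k**4 - 22*k**3 - 16*k**2 - 9*k - 1, as required.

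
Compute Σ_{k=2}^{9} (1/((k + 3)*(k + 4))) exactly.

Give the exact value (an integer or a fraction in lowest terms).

Σ = 8/65

The ratio is (k + 3)/(k + 5).
Factor: A=k + 3; B=k + 5; C=1.
Set up (k + 3)·f(k+1) − (k + 4)·f(k) − (1) = 0.
deg f ≤ 1 (via 1,1,0).
Coefficient equations give f(k) = k/3.
So s_k = (B(k−1)f/C)·t_k = (k*(k + 4)/3)·t_k = k/(3*(k + 3)).
Check: Δs_k = 1/(k**2 + 7*k + 12). ✓
Σ_(k=2)^(9) t_k = s_(10) − s_(2) = 10/39 − (2/15) = 8/65.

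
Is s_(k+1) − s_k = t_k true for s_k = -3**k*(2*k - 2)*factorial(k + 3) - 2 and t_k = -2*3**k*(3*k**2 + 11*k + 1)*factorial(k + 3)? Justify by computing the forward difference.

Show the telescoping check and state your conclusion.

s_(k+1) = -2*3**(k + 1)*k*factorial(k + 4) - 2
s_(k+1) − s_k = -2*3**k*(3*k**2 + 11*k + 1)*factorial(k + 3)
(s_(k+1) − s_k) − t_k = 0

Valid — Δs_k = t_k.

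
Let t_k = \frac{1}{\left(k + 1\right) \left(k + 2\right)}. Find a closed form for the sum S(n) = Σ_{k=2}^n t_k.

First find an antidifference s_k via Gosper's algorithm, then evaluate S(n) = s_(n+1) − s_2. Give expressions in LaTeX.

Compute t_(k+1)/t_k: get (k + 1)/(k + 3).
A = k + 1, B = k + 3, C = 1.
Set up (k + 1)·f(k+1) − (k + 2)·f(k) − (1) = 0.
d = 1 from the (1,1,0) case.
Solving with deg f ≤ 1: f(k) = k.
Certificate R = B(k−1)f/C = k*(k + 2) gives s_k = k/(k + 1).
Δs = 1/(k**2 + 3*k + 2), as required.
s_(n+1) = (n + 1)/(n + 2) and s_(2) = 2/3, so S(n) = (n - 1)/(3*(n + 2)).

S(n) = \frac{n - 1}{3 \left(n + 2\right)}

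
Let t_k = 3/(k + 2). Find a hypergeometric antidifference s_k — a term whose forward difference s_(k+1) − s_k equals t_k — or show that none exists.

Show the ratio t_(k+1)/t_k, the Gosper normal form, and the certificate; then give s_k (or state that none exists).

no hypergeometric antidifference exists

Step 1: r(k) = (k + 2)/(k + 3).
Normal form (A,B,C) = (k + 2, k + 3, 1).
Key eq: (k + 2)·f(k+1) = (k + 2)·f(k) + (1).
From deg A=1, deg B=1, deg C=0: d=0.
Write f(k) = c0. Then LHS − RHS = -1, requiring -1 = 0: contradictory. No certificate.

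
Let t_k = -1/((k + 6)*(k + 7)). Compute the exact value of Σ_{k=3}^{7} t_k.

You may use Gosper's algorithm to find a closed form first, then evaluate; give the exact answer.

Σ = -5/126

r(k) = (k + 6)/(k + 8) after simplifying.
A = k + 6, B = k + 8, C = 1.
Solve (k + 6)·f(k+1) − (k + 7)·f(k) = 1.
From deg A=1, deg B=1, deg C=0: d=1.
Coefficient equations give f(k) = k/6.
So s_k = (B(k−1)f/C)·t_k = (k*(k + 7)/6)·t_k = -k/(6*k + 36).
s_(k+1) − s_k = -1/(k**2 + 13*k + 42) = t_k.
Evaluate s at k=8 and k=3: -2/21 and -1/18; difference -5/126.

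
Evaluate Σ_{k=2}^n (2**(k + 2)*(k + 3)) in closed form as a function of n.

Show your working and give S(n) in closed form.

The ratio is 2*(k + 4)/(k + 3).
Take A(k)=2, B(k)=1, C(k)=k + 3.
Key eq: (2)·f(k+1) = (1)·f(k) + (k + 3).
d = 1 from the (0,0,1) case.
Solving with deg f ≤ 1: f(k) = k + 1.
R(k) = B(k−1)·f(k)/C(k) = (k + 1)/(k + 3); s_k = R·t_k = 2**(k + 2)*(k + 1).
s_(k+1) − s_k = 2**(k + 2)*(k + 3) = t_k.
s_(n+1) = 2**(n + 3)*(n + 2) and s_(2) = 48, so S(n) = 8*2**n*n + 16*2**n - 48.

S(n) = 8*2**n*n + 16*2**n - 48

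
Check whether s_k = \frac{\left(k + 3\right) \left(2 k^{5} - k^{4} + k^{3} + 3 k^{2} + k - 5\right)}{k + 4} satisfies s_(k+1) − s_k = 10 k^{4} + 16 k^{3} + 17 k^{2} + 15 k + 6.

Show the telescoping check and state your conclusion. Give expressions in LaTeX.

Invalid: residual \frac{- 8 k^{5} - 57 k^{4} - 80 k^{3} - 80 k^{2} - 65 k - 29}{k^{2} + 9 k + 20} ≠ 0.

s_(k+1) = (k + 4)*(k + 2*(k + 1)**5 - (k + 1)**4 + (k + 1)**3 + 3*(k + 1)**2 - 4)/(k + 5)
s_(k+1) − s_k = (10*k**6 + 98*k**5 + 304*k**4 + 408*k**3 + 401*k**2 + 289*k + 91)/(k**2 + 9*k + 20)
(s_(k+1) − s_k) − t_k = (-8*k**5 - 57*k**4 - 80*k**3 - 80*k**2 - 65*k - 29)/(k**2 + 9*k + 20)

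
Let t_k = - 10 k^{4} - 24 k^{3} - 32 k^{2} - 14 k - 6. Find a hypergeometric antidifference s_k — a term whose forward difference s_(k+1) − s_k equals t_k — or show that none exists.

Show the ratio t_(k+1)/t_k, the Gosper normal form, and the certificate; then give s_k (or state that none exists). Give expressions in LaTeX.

s_k = k \left(- 2 k^{4} - k^{3} - 2 k^{2} + 3 k - 4\right)

The ratio is (5*k**4 + 32*k**3 + 82*k**2 + 95*k + 43)/(5*k**4 + 12*k**3 + 16*k**2 + 7*k + 3).
Factor: A=1; B=1; C=k**4 + 12*k**3/5 + 16*k**2/5 + 7*k/5 + 3/5.
f must satisfy (1)·f(k+1) − (1)·f(k) = k**4 + 12*k**3/5 + 16*k**2/5 + 7*k/5 + 3/5.
Bound: deg f ≤ 5.
A polynomial solution: f(k) = k*(2*k**4 + k**3 + 2*k**2 - 3*k + 4)/10.
R(k) = B(k−1)·f(k)/C(k) = k*(2*k**4 + k**3 + 2*k**2 - 3*k + 4)/(2*(5*k**4 + 12*k**3 + 16*k**2 + 7*k + 3)); s_k = R·t_k = k*(-2*k**4 - k**3 - 2*k**2 + 3*k - 4).
s_(k+1) − s_k = -10*k**4 - 24*k**3 - 32*k**2 - 14*k - 6 = t_k.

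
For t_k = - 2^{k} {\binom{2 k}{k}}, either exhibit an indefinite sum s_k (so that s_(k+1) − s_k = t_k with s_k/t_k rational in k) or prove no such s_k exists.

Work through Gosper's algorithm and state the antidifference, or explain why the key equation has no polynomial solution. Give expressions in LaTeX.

none (Gosper's algorithm certifies no s_k)

Compute t_(k+1)/t_k: get 4*(2*k + 1)/(k + 1).
Gosper form: A/B · C(k+1)/C(k) with A=8*k + 4, B=k + 1, C=1.
Need (8*k + 4)·f(k+1) − (k)·f(k) = 1.
d = -1 from the (1,1,0) case.
deg f ≤ -1 is impossible — no certificate.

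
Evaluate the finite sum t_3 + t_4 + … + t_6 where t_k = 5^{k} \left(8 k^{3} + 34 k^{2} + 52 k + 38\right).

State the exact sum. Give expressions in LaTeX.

Step 1: r(k) = 5*(4*k**3 + 29*k**2 + 72*k + 66)/(4*k**3 + 17*k**2 + 26*k + 19).
Factor: A=5; B=1; C=k**3 + 17*k**2/4 + 13*k/2 + 19/4.
f must satisfy (5)·f(k+1) − (1)·f(k) = k**3 + 17*k**2/4 + 13*k/2 + 19/4.
d = 3 from the (0,0,3) case.
Match coefficients ⇒ f(k) = (2*k**3 + k**2 + 3*k + 2)/8.
Then R = B(k−1)f/C = (2*k**3 + k**2 + 3*k + 2)/(2*(4*k**3 + 17*k**2 + 26*k + 19)), so s_k = R(k)·t_k = 5**k*(2*k**3 + k**2 + 3*k + 2).
Check: Δs_k = 5**k*(8*k**3 + 34*k**2 + 52*k + 38). ✓
Σ_(k=3)^(6) t_k = s_(7) − s_(3) = 59218750 − (9250) = 59209500.

Σ = 59209500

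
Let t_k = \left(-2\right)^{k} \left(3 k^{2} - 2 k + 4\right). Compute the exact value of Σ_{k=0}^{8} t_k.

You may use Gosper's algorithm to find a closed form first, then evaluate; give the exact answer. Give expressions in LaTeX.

Σ = 33282

r(k) = 2*(2*k - 3*(k + 1)**2 - 2)/(3*k**2 - 2*k + 4) after simplifying.
Factor: A=-2; B=1; C=k**2 - 2*k/3 + 4/3.
Need (-2)·f(k+1) − (1)·f(k) = k**2 - 2*k/3 + 4/3.
Bound: deg f ≤ 2.
Coefficient equations give f(k) = -(k**2 - 2*k + 2)/3.
R(k) = B(k−1)·f(k)/C(k) = -(k**2 - 2*k + 2)/(3*k**2 - 2*k + 4); s_k = R·t_k = (-2)**k*(-k**2 + 2*k - 2).
Verify: (-2)**k*(3*k**2 - 2*k + 4) matches t_k.
Sum = s_(9) − s_(0); s_(9) = 33280, s_(0) = -2 ⇒ 33282.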